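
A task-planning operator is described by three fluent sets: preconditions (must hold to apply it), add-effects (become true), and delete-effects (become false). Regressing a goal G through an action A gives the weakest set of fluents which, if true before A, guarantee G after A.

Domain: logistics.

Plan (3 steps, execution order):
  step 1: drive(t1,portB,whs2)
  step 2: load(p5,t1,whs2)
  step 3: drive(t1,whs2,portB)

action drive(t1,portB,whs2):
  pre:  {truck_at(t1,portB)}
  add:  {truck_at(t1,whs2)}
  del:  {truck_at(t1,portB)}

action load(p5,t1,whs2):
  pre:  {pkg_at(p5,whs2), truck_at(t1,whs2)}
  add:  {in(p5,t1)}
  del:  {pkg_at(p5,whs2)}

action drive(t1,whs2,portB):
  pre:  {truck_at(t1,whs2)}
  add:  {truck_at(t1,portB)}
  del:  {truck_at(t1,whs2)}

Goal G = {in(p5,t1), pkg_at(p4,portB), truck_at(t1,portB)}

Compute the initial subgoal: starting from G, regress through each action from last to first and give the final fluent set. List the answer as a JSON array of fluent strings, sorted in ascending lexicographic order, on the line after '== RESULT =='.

Regress step by step:
  through step 3 (drive(t1,whs2,portB)): drop {truck_at(t1,portB)}, keep {in(p5,t1), pkg_at(p4,portB)}, require {truck_at(t1,whs2)}
    → {in(p5,t1), pkg_at(p4,portB), truck_at(t1,whs2)}
  through step 2 (load(p5,t1,whs2)): drop {in(p5,t1)}, keep {pkg_at(p4,portB), truck_at(t1,whs2)}, require {pkg_at(p5,whs2), truck_at(t1,whs2)}
    → {pkg_at(p4,portB), pkg_at(p5,whs2), truck_at(t1,whs2)}
  through step 1 (drive(t1,portB,whs2)): drop {truck_at(t1,whs2)}, keep {pkg_at(p4,portB), pkg_at(p5,whs2)}, require {truck_at(t1,portB)}
    → {pkg_at(p4,portB), pkg_at(p5,whs2), truck_at(t1,portB)}

== RESULT ==
["pkg_at(p4,portB)", "pkg_at(p5,whs2)", "truck_at(t1,portB)"]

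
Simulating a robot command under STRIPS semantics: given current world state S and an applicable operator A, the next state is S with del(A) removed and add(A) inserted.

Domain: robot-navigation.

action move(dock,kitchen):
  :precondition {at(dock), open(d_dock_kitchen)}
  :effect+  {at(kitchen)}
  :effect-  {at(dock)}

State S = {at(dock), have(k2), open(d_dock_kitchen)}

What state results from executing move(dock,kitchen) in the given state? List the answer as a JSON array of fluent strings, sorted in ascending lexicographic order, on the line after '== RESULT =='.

Progress:
  pre ⊆ S: {at(dock), open(d_dock_kitchen)} ⊆ S  — applicable
  S \ del = {have(k2), open(d_dock_kitchen)}
  ∪ add   = {at(kitchen), have(k2), open(d_dock_kitchen)}

== RESULT ==
["at(kitchen)", "have(k2)", "open(d_dock_kitchen)"]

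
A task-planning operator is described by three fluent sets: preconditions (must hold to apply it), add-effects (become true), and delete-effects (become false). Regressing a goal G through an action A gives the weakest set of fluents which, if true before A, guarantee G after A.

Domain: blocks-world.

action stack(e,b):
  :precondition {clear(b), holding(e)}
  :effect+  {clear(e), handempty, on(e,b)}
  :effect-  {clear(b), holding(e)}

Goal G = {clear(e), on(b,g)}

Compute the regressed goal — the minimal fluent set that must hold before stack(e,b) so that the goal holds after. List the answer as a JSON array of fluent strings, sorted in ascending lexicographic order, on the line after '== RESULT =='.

Compute (G \ add) ∪ pre:
  G ∩ del = {}  (empty — regression defined)
  G \ add = {clear(e), on(b,g)} \ {clear(e), handempty, on(e,b)} = {on(b,g)}
  ∪ pre   = {on(b,g)} ∪ {clear(b), holding(e)}
          = {clear(b), holding(e), on(b,g)}

== RESULT ==
["clear(b)", "holding(e)", "on(b,g)"]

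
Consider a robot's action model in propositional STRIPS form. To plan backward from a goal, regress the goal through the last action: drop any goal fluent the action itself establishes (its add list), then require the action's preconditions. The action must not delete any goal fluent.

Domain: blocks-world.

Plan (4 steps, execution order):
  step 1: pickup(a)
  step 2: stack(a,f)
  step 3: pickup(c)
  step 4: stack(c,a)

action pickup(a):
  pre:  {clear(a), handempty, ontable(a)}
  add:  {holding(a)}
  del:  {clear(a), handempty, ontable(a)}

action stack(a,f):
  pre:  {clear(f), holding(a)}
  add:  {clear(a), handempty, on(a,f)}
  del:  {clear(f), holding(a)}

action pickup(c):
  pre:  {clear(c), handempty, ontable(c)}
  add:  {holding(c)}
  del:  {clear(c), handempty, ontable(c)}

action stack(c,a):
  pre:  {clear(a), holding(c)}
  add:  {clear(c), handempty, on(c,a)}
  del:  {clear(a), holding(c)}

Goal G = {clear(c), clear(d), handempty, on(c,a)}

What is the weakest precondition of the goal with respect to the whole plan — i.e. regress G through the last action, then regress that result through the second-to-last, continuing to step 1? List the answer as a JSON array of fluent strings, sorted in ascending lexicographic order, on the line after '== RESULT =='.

Work backward from the goal:
  through step 4 (stack(c,a)): drop {clear(c), handempty, on(c,a)}, keep {clear(d)}, require {clear(a), holding(c)}
    → {clear(a), clear(d), holding(c)}
  through step 3 (pickup(c)): drop {holding(c)}, keep {clear(a), clear(d)}, require {clear(c), handempty, ontable(c)}
    → {clear(a), clear(c), clear(d), handempty, ontable(c)}
  through step 2 (stack(a,f)): drop {clear(a), handempty}, keep {clear(c), clear(d), ontable(c)}, require {clear(f), holding(a)}
    → {clear(c), clear(d), clear(f), holding(a), ontable(c)}
  through step 1 (pickup(a)): drop {holding(a)}, keep {clear(c), clear(d), clear(f), ontable(c)}, require {clear(a), handempty, ontable(a)}
    → {clear(a), clear(c), clear(d), clear(f), handempty, ontable(a), ontable(c)}

== RESULT ==
["clear(a)", "clear(c)", "clear(d)", "clear(f)", "handempty", "ontable(a)", "ontable(c)"]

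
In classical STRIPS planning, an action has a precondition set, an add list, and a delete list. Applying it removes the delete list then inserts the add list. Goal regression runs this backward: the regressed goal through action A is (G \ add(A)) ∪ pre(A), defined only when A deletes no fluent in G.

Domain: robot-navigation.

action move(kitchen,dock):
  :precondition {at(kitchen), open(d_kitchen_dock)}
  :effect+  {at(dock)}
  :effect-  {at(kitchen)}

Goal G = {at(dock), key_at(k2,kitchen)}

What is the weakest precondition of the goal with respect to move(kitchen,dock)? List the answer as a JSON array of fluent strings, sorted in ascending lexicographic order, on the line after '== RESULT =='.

Compute (G \ add) ∪ pre:
  G ∩ del = {}  (empty — regression defined)
  G \ add = {at(dock), key_at(k2,kitchen)} \ {at(dock)} = {key_at(k2,kitchen)}
  ∪ pre   = {key_at(k2,kitchen)} ∪ {at(kitchen), open(d_kitchen_dock)}
          = {at(kitchen), key_at(k2,kitchen), open(d_kitchen_dock)}

== RESULT ==
["at(kitchen)", "key_at(k2,kitchen)", "open(d_kitchen_dock)"]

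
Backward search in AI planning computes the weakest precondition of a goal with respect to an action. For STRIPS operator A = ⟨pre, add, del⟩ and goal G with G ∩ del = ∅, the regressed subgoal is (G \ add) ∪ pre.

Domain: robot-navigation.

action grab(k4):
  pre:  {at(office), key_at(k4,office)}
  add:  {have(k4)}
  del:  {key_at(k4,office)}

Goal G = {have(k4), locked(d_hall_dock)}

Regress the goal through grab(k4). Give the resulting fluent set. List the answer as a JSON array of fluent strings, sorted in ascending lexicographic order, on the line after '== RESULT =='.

Regress:
  G ∩ del = {}  (empty — regression defined)
  G \ add = {have(k4), locked(d_hall_dock)} \ {have(k4)} = {locked(d_hall_dock)}
  ∪ pre   = {locked(d_hall_dock)} ∪ {at(office), key_at(k4,office)}
          = {at(office), key_at(k4,office), locked(d_hall_dock)}

== RESULT ==
["at(office)", "key_at(k4,office)", "locked(d_hall_dock)"]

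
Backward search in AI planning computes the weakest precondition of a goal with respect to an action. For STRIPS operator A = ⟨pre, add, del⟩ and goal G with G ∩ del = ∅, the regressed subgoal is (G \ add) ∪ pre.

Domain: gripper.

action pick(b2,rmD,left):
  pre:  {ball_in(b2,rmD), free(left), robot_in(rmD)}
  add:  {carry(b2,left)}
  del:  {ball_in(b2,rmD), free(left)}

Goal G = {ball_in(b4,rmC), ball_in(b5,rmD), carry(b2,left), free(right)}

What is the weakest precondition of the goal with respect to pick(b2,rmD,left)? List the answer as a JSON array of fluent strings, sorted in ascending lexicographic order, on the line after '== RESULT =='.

Compute (G \ add) ∪ pre:
  G ∩ del = {}  (empty — regression defined)
  G \ add = {ball_in(b4,rmC), ball_in(b5,rmD), carry(b2,left), free(right)} \ {carry(b2,left)} = {ball_in(b4,rmC), ball_in(b5,rmD), free(right)}
  ∪ pre   = {ball_in(b4,rmC), ball_in(b5,rmD), free(right)} ∪ {ball_in(b2,rmD), free(left), robot_in(rmD)}
          = {ball_in(b2,rmD), ball_in(b4,rmC), ball_in(b5,rmD), free(left), free(right), robot_in(rmD)}

== RESULT ==
["ball_in(b2,rmD)", "ball_in(b4,rmC)", "ball_in(b5,rmD)", "free(left)", "free(right)", "robot_in(rmD)"]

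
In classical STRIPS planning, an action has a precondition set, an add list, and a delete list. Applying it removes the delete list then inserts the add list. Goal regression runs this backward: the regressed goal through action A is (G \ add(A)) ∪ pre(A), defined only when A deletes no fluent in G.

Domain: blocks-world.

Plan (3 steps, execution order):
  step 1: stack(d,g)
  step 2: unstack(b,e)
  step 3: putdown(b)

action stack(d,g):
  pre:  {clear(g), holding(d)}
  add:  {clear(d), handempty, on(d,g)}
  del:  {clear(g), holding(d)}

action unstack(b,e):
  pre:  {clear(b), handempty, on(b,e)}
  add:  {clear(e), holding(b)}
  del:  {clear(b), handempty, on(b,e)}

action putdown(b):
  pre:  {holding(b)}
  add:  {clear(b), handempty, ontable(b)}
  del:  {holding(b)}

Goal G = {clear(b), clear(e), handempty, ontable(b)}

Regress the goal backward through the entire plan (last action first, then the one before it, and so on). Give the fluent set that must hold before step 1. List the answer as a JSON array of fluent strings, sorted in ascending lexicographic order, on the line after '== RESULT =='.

Regress step by step:
  through step 3 (putdown(b)): drop {clear(b), handempty, ontable(b)}, keep {clear(e)}, require {holding(b)}
    → {clear(e), holding(b)}
  through step 2 (unstack(b,e)): drop {clear(e), holding(b)}, keep {}, require {clear(b), handempty, on(b,e)}
    → {clear(b), handempty, on(b,e)}
  through step 1 (stack(d,g)): drop {handempty}, keep {clear(b), on(b,e)}, require {clear(g), holding(d)}
    → {clear(b), clear(g), holding(d), on(b,e)}

== RESULT ==
["clear(b)", "clear(g)", "holding(d)", "on(b,e)"]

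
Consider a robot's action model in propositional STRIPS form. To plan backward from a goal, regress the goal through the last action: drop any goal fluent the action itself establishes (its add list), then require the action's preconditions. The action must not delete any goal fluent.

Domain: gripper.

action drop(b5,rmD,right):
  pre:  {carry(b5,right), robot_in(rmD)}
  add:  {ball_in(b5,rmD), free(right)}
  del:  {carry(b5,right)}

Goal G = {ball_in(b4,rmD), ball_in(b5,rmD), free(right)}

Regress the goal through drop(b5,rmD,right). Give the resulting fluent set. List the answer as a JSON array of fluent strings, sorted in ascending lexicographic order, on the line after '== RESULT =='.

Compute (G \ add) ∪ pre:
  G ∩ del = {}  (empty — regression defined)
  G \ add = {ball_in(b4,rmD), ball_in(b5,rmD), free(right)} \ {ball_in(b5,rmD), free(right)} = {ball_in(b4,rmD)}
  ∪ pre   = {ball_in(b4,rmD)} ∪ {carry(b5,right), robot_in(rmD)}
          = {ball_in(b4,rmD), carry(b5,right), robot_in(rmD)}

== RESULT ==
["ball_in(b4,rmD)", "carry(b5,right)", "robot_in(rmD)"]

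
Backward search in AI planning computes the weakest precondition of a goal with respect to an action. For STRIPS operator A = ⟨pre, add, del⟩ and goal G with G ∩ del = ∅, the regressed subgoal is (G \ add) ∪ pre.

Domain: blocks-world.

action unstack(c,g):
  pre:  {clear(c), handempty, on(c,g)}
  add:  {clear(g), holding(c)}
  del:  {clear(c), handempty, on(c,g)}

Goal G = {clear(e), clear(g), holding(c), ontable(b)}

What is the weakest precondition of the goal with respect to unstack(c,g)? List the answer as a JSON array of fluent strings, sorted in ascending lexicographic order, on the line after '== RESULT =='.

Compute (G \ add) ∪ pre:
  G ∩ del = {}  (empty — regression defined)
  G \ add = {clear(e), clear(g), holding(c), ontable(b)} \ {clear(g), holding(c)} = {clear(e), ontable(b)}
  ∪ pre   = {clear(e), ontable(b)} ∪ {clear(c), handempty, on(c,g)}
          = {clear(c), clear(e), handempty, on(c,g), ontable(b)}

== RESULT ==
["clear(c)", "clear(e)", "handempty", "on(c,g)", "ontable(b)"]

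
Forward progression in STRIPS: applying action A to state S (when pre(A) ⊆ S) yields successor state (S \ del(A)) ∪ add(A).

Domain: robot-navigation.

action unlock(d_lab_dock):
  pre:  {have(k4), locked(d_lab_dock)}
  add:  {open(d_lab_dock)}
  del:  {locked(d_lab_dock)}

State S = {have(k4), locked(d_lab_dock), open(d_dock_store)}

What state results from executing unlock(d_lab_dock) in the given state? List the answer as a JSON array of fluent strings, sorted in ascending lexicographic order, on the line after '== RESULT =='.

Progress:
  pre ⊆ S: {have(k4), locked(d_lab_dock)} ⊆ S  — applicable
  S \ del = {have(k4), open(d_dock_store)}
  ∪ add   = {have(k4), open(d_dock_store), open(d_lab_dock)}

== RESULT ==
["have(k4)", "open(d_dock_store)", "open(d_lab_dock)"]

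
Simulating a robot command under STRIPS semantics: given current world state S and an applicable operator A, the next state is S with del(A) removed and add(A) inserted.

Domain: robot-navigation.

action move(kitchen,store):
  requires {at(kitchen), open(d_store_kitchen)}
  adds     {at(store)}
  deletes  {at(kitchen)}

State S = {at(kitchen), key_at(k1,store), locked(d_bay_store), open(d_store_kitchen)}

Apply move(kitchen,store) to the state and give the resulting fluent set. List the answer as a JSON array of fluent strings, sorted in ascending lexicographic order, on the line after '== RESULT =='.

Progress:
  pre ⊆ S: {at(kitchen), open(d_store_kitchen)} ⊆ S  — applicable
  S \ del = {key_at(k1,store), locked(d_bay_store), open(d_store_kitchen)}
  ∪ add   = {at(store), key_at(k1,store), locked(d_bay_store), open(d_store_kitchen)}

== RESULT ==
["at(store)", "key_at(k1,store)", "locked(d_bay_store)", "open(d_store_kitchen)"]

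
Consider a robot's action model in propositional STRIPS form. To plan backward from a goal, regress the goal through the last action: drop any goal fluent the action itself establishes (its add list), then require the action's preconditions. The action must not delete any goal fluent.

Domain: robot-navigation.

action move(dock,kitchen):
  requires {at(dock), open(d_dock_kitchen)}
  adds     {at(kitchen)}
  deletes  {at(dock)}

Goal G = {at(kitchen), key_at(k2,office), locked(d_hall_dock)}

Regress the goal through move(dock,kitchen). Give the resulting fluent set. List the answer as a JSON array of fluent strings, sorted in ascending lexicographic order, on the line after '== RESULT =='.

Regress:
  G ∩ del = {}  (empty — regression defined)
  G \ add = {at(kitchen), key_at(k2,office), locked(d_hall_dock)} \ {at(kitchen)} = {key_at(k2,office), locked(d_hall_dock)}
  ∪ pre   = {key_at(k2,office), locked(d_hall_dock)} ∪ {at(dock), open(d_dock_kitchen)}
          = {at(dock), key_at(k2,office), locked(d_hall_dock), open(d_dock_kitchen)}

== RESULT ==
["at(dock)", "key_at(k2,office)", "locked(d_hall_dock)", "open(d_dock_kitchen)"]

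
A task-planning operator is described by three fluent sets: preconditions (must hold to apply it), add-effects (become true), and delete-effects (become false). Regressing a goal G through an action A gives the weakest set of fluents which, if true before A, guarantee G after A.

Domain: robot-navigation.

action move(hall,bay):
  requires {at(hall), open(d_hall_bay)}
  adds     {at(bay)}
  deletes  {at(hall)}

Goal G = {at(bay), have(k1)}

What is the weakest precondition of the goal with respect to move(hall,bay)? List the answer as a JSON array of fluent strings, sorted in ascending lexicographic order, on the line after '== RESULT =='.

Regress:
  G ∩ del = {}  (empty — regression defined)
  G \ add = {at(bay), have(k1)} \ {at(bay)} = {have(k1)}
  ∪ pre   = {have(k1)} ∪ {at(hall), open(d_hall_bay)}
          = {at(hall), have(k1), open(d_hall_bay)}

== RESULT ==
["at(hall)", "have(k1)", "open(d_hall_bay)"]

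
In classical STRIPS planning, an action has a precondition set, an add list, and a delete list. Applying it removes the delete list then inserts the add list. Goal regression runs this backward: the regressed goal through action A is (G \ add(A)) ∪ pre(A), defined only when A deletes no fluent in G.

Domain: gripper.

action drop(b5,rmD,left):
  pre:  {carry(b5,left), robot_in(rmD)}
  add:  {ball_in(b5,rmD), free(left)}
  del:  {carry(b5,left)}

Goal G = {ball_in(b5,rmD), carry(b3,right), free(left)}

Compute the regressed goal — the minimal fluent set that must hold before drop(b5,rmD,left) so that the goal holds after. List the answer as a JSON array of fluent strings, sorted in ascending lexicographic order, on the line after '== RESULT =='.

Regress:
  G ∩ del = {}  (empty — regression defined)
  G \ add = {ball_in(b5,rmD), carry(b3,right), free(left)} \ {ball_in(b5,rmD), free(left)} = {carry(b3,right)}
  ∪ pre   = {carry(b3,right)} ∪ {carry(b5,left), robot_in(rmD)}
          = {carry(b3,right), carry(b5,left), robot_in(rmD)}

== RESULT ==
["carry(b3,right)", "carry(b5,left)", "robot_in(rmD)"]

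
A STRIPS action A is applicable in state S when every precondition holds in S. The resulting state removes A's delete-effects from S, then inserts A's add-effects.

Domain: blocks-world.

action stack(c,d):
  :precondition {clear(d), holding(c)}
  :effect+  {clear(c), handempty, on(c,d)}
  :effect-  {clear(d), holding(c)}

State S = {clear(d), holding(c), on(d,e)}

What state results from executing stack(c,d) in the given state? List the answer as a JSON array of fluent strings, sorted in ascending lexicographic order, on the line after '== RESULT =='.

Compute (S \ del) ∪ add:
  pre ⊆ S: {clear(d), holding(c)} ⊆ S  — applicable
  S \ del = {on(d,e)}
  ∪ add   = {clear(c), handempty, on(c,d), on(d,e)}

== RESULT ==
["clear(c)", "handempty", "on(c,d)", "on(d,e)"]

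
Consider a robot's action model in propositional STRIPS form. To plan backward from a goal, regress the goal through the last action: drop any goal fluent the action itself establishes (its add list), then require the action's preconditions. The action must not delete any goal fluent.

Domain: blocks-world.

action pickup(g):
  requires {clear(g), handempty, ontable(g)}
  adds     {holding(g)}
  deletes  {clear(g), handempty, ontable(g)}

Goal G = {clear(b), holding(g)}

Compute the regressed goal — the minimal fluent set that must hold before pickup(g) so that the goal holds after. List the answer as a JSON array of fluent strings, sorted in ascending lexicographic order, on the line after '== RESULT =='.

Regress:
  G ∩ del = {}  (empty — regression defined)
  G \ add = {clear(b), holding(g)} \ {holding(g)} = {clear(b)}
  ∪ pre   = {clear(b)} ∪ {clear(g), handempty, ontable(g)}
          = {clear(b), clear(g), handempty, ontable(g)}

== RESULT ==
["clear(b)", "clear(g)", "handempty", "ontable(g)"]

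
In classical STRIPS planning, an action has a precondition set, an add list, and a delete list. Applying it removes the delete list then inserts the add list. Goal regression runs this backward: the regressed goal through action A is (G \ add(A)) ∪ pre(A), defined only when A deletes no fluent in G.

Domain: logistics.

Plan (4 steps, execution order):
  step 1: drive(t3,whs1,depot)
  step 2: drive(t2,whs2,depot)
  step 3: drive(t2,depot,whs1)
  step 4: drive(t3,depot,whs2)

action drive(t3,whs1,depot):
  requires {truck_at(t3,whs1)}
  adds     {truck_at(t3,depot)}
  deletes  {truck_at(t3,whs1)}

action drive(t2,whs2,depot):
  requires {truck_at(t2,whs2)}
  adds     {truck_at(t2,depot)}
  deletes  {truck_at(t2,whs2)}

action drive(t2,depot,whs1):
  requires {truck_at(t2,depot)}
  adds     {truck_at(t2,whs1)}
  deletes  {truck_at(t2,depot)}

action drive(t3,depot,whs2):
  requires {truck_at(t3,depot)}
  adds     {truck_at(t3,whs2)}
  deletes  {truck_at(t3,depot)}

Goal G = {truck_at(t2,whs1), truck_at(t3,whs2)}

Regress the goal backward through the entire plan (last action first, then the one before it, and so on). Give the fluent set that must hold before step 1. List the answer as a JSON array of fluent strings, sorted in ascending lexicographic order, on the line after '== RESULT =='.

Work backward from the goal:
  through step 4 (drive(t3,depot,whs2)): drop {truck_at(t3,whs2)}, keep {truck_at(t2,whs1)}, require {truck_at(t3,depot)}
    → {truck_at(t2,whs1), truck_at(t3,depot)}
  through step 3 (drive(t2,depot,whs1)): drop {truck_at(t2,whs1)}, keep {truck_at(t3,depot)}, require {truck_at(t2,depot)}
    → {truck_at(t2,depot), truck_at(t3,depot)}
  through step 2 (drive(t2,whs2,depot)): drop {truck_at(t2,depot)}, keep {truck_at(t3,depot)}, require {truck_at(t2,whs2)}
    → {truck_at(t2,whs2), truck_at(t3,depot)}
  through step 1 (drive(t3,whs1,depot)): drop {truck_at(t3,depot)}, keep {truck_at(t2,whs2)}, require {truck_at(t3,whs1)}
    → {truck_at(t2,whs2), truck_at(t3,whs1)}

== RESULT ==
["truck_at(t2,whs2)", "truck_at(t3,whs1)"]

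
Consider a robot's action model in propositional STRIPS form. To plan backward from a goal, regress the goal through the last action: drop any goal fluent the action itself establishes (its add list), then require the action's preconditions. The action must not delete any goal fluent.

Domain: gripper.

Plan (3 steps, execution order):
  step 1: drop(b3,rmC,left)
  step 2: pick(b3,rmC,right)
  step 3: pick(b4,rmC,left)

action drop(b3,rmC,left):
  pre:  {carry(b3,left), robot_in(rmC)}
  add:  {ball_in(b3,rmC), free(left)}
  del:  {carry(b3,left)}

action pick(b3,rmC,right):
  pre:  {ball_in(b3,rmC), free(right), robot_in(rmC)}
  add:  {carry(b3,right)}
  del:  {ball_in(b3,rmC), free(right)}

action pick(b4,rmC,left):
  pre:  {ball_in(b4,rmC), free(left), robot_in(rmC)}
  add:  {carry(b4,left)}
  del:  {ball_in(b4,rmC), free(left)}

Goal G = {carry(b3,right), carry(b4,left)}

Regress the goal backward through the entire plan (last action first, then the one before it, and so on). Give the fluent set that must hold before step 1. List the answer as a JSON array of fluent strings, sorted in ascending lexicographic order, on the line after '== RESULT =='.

Regress step by step:
  through step 3 (pick(b4,rmC,left)): drop {carry(b4,left)}, keep {carry(b3,right)}, require {ball_in(b4,rmC), free(left), robot_in(rmC)}
    → {ball_in(b4,rmC), carry(b3,right), free(left), robot_in(rmC)}
  through step 2 (pick(b3,rmC,right)): drop {carry(b3,right)}, keep {ball_in(b4,rmC), free(left), robot_in(rmC)}, require {ball_in(b3,rmC), free(right), robot_in(rmC)}
    → {ball_in(b3,rmC), ball_in(b4,rmC), free(left), free(right), robot_in(rmC)}
  through step 1 (drop(b3,rmC,left)): drop {ball_in(b3,rmC), free(left)}, keep {ball_in(b4,rmC), free(right), robot_in(rmC)}, require {carry(b3,left), robot_in(rmC)}
    → {ball_in(b4,rmC), carry(b3,left), free(right), robot_in(rmC)}

== RESULT ==
["ball_in(b4,rmC)", "carry(b3,left)", "free(right)", "robot_in(rmC)"]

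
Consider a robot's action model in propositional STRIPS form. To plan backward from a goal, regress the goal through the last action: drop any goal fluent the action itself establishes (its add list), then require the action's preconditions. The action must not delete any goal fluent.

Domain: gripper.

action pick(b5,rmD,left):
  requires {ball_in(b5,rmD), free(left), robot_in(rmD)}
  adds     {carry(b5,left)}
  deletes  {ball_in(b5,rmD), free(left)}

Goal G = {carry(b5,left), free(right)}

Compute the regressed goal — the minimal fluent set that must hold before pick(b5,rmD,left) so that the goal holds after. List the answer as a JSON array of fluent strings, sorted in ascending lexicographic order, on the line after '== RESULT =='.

Compute (G \ add) ∪ pre:
  G ∩ del = {}  (empty — regression defined)
  G \ add = {carry(b5,left), free(right)} \ {carry(b5,left)} = {free(right)}
  ∪ pre   = {free(right)} ∪ {ball_in(b5,rmD), free(left), robot_in(rmD)}
          = {ball_in(b5,rmD), free(left), free(right), robot_in(rmD)}

== RESULT ==
["ball_in(b5,rmD)", "free(left)", "free(right)", "robot_in(rmD)"]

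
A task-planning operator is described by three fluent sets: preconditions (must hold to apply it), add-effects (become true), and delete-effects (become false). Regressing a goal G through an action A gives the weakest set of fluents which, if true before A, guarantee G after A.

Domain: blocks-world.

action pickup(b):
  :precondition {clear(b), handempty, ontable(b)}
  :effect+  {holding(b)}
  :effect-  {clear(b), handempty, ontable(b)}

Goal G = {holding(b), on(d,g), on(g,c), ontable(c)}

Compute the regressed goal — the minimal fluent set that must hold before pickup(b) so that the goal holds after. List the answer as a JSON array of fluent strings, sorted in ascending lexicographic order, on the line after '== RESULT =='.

Compute (G \ add) ∪ pre:
  G ∩ del = {}  (empty — regression defined)
  G \ add = {holding(b), on(d,g), on(g,c), ontable(c)} \ {holding(b)} = {on(d,g), on(g,c), ontable(c)}
  ∪ pre   = {on(d,g), on(g,c), ontable(c)} ∪ {clear(b), handempty, ontable(b)}
          = {clear(b), handempty, on(d,g), on(g,c), ontable(b), ontable(c)}

== RESULT ==
["clear(b)", "handempty", "on(d,g)", "on(g,c)", "ontable(b)", "ontable(c)"]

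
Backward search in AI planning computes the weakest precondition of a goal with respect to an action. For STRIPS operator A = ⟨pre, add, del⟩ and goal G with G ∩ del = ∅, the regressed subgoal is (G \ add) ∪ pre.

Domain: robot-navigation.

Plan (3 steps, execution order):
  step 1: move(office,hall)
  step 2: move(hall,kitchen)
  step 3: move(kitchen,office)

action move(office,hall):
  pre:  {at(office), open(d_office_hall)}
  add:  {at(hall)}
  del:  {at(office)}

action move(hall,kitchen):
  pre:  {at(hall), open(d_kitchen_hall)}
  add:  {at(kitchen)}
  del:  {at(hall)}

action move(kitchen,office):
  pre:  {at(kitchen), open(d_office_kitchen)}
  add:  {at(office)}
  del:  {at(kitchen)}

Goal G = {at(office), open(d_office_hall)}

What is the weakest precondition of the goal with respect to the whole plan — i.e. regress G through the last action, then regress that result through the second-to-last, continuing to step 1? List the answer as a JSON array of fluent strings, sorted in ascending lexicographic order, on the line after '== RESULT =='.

Regress step by step:
  through step 3 (move(kitchen,office)): drop {at(office)}, keep {open(d_office_hall)}, require {at(kitchen), open(d_office_kitchen)}
    → {at(kitchen), open(d_office_hall), open(d_office_kitchen)}
  through step 2 (move(hall,kitchen)): drop {at(kitchen)}, keep {open(d_office_hall), open(d_office_kitchen)}, require {at(hall), open(d_kitchen_hall)}
    → {at(hall), open(d_kitchen_hall), open(d_office_hall), open(d_office_kitchen)}
  through step 1 (move(office,hall)): drop {at(hall)}, keep {open(d_kitchen_hall), open(d_office_hall), open(d_office_kitchen)}, require {at(office), open(d_office_hall)}
    → {at(office), open(d_kitchen_hall), open(d_office_hall), open(d_office_kitchen)}

== RESULT ==
["at(office)", "open(d_kitchen_hall)", "open(d_office_hall)", "open(d_office_kitchen)"]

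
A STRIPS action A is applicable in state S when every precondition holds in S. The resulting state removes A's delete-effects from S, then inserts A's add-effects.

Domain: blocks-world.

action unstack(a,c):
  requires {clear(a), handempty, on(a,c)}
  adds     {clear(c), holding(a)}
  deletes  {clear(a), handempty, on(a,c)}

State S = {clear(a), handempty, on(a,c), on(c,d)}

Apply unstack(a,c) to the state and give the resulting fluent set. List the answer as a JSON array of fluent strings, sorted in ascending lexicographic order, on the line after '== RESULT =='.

Compute (S \ del) ∪ add:
  pre ⊆ S: {clear(a), handempty, on(a,c)} ⊆ S  — applicable
  S \ del = {on(c,d)}
  ∪ add   = {clear(c), holding(a), on(c,d)}

== RESULT ==
["clear(c)", "holding(a)", "on(c,d)"]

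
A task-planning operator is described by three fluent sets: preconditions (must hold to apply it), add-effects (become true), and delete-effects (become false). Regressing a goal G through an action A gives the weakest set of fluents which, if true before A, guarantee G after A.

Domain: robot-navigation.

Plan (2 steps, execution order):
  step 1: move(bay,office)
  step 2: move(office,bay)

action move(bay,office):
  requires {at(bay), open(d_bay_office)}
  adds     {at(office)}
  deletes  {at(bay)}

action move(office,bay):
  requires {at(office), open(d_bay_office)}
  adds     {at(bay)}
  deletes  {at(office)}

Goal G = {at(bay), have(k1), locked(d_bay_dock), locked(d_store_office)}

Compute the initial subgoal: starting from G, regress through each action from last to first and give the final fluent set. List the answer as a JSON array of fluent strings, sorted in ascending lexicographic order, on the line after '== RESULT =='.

Work backward from the goal:
  through step 2 (move(office,bay)): drop {at(bay)}, keep {have(k1), locked(d_bay_dock), locked(d_store_office)}, require {at(office), open(d_bay_office)}
    → {at(office), have(k1), locked(d_bay_dock), locked(d_store_office), open(d_bay_office)}
  through step 1 (move(bay,office)): drop {at(office)}, keep {have(k1), locked(d_bay_dock), locked(d_store_office), open(d_bay_office)}, require {at(bay), open(d_bay_office)}
    → {at(bay), have(k1), locked(d_bay_dock), locked(d_store_office), open(d_bay_office)}

== RESULT ==
["at(bay)", "have(k1)", "locked(d_bay_dock)", "locked(d_store_office)", "open(d_bay_office)"]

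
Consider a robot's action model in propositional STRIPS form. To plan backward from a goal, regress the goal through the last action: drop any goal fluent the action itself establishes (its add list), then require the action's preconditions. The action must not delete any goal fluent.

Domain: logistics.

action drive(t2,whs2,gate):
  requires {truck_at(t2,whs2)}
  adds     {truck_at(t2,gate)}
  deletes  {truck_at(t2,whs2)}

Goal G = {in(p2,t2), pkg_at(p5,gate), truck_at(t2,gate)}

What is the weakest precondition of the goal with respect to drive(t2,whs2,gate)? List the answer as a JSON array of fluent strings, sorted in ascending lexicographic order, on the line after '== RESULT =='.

Regress:
  G ∩ del = {}  (empty — regression defined)
  G \ add = {in(p2,t2), pkg_at(p5,gate), truck_at(t2,gate)} \ {truck_at(t2,gate)} = {in(p2,t2), pkg_at(p5,gate)}
  ∪ pre   = {in(p2,t2), pkg_at(p5,gate)} ∪ {truck_at(t2,whs2)}
          = {in(p2,t2), pkg_at(p5,gate), truck_at(t2,whs2)}

== RESULT ==
["in(p2,t2)", "pkg_at(p5,gate)", "truck_at(t2,whs2)"]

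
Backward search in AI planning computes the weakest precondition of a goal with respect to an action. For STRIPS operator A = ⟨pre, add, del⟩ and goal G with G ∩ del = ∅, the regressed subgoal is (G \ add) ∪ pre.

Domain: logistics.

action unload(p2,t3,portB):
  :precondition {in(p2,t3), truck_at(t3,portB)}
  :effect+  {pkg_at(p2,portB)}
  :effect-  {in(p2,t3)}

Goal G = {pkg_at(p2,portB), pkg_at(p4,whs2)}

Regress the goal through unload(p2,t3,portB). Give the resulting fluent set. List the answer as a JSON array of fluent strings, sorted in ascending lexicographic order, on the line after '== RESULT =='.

Compute (G \ add) ∪ pre:
  G ∩ del = {}  (empty — regression defined)
  G \ add = {pkg_at(p2,portB), pkg_at(p4,whs2)} \ {pkg_at(p2,portB)} = {pkg_at(p4,whs2)}
  ∪ pre   = {pkg_at(p4,whs2)} ∪ {in(p2,t3), truck_at(t3,portB)}
          = {in(p2,t3), pkg_at(p4,whs2), truck_at(t3,portB)}

== RESULT ==
["in(p2,t3)", "pkg_at(p4,whs2)", "truck_at(t3,portB)"]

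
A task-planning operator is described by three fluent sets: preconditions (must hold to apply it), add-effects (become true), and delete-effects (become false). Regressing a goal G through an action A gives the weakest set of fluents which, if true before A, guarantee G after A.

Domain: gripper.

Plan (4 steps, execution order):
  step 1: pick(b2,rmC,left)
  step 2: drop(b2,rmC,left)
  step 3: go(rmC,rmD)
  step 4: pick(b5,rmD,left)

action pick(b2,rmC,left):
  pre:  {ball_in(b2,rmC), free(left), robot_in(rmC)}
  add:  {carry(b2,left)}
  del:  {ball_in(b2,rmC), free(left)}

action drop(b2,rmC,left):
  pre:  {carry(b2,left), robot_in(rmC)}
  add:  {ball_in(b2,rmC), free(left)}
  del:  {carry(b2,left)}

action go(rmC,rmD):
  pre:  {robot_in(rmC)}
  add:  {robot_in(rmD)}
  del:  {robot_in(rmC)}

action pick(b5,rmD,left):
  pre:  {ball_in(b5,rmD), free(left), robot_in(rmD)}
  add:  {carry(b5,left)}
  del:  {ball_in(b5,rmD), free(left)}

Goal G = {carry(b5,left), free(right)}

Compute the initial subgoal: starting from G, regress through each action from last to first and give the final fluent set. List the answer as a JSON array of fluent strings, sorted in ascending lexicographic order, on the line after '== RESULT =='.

Regress step by step:
  through step 4 (pick(b5,rmD,left)): drop {carry(b5,left)}, keep {free(right)}, require {ball_in(b5,rmD), free(left), robot_in(rmD)}
    → {ball_in(b5,rmD), free(left), free(right), robot_in(rmD)}
  through step 3 (go(rmC,rmD)): drop {robot_in(rmD)}, keep {ball_in(b5,rmD), free(left), free(right)}, require {robot_in(rmC)}
    → {ball_in(b5,rmD), free(left), free(right), robot_in(rmC)}
  through step 2 (drop(b2,rmC,left)): drop {free(left)}, keep {ball_in(b5,rmD), free(right), robot_in(rmC)}, require {carry(b2,left), robot_in(rmC)}
    → {ball_in(b5,rmD), carry(b2,left), free(right), robot_in(rmC)}
  through step 1 (pick(b2,rmC,left)): drop {carry(b2,left)}, keep {ball_in(b5,rmD), free(right), robot_in(rmC)}, require {ball_in(b2,rmC), free(left), robot_in(rmC)}
    → {ball_in(b2,rmC), ball_in(b5,rmD), free(left), free(right), robot_in(rmC)}

== RESULT ==
["ball_in(b2,rmC)", "ball_in(b5,rmD)", "free(left)", "free(right)", "robot_in(rmC)"]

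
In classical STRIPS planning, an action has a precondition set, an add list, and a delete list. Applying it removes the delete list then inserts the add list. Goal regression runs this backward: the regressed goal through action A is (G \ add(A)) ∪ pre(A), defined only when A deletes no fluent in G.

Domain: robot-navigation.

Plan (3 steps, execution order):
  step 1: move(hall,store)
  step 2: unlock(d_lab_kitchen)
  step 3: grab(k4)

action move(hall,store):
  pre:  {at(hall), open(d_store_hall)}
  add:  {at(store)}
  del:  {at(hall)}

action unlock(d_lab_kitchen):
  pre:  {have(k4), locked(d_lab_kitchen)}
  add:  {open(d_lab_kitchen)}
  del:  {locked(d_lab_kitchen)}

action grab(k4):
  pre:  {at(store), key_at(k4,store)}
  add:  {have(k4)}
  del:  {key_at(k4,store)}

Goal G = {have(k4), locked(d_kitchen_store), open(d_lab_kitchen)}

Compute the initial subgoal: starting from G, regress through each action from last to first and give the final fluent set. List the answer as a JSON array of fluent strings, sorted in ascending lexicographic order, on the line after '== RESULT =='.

Work backward from the goal:
  through step 3 (grab(k4)): drop {have(k4)}, keep {locked(d_kitchen_store), open(d_lab_kitchen)}, require {at(store), key_at(k4,store)}
    → {at(store), key_at(k4,store), locked(d_kitchen_store), open(d_lab_kitchen)}
  through step 2 (unlock(d_lab_kitchen)): drop {open(d_lab_kitchen)}, keep {at(store), key_at(k4,store), locked(d_kitchen_store)}, require {have(k4), locked(d_lab_kitchen)}
    → {at(store), have(k4), key_at(k4,store), locked(d_kitchen_store), locked(d_lab_kitchen)}
  through step 1 (move(hall,store)): drop {at(store)}, keep {have(k4), key_at(k4,store), locked(d_kitchen_store), locked(d_lab_kitchen)}, require {at(hall), open(d_store_hall)}
    → {at(hall), have(k4), key_at(k4,store), locked(d_kitchen_store), locked(d_lab_kitchen), open(d_store_hall)}

== RESULT ==
["at(hall)", "have(k4)", "key_at(k4,store)", "locked(d_kitchen_store)", "locked(d_lab_kitchen)", "open(d_store_hall)"]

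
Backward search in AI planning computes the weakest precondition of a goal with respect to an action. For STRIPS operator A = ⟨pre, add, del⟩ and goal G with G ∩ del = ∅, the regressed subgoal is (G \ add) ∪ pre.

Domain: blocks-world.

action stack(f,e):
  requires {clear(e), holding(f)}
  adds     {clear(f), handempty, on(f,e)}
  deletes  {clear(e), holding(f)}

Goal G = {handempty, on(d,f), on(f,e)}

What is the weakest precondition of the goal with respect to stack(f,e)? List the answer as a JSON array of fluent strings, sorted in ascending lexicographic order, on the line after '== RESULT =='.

Regress:
  G ∩ del = {}  (empty — regression defined)
  G \ add = {handempty, on(d,f), on(f,e)} \ {clear(f), handempty, on(f,e)} = {on(d,f)}
  ∪ pre   = {on(d,f)} ∪ {clear(e), holding(f)}
          = {clear(e), holding(f), on(d,f)}

== RESULT ==
["clear(e)", "holding(f)", "on(d,f)"]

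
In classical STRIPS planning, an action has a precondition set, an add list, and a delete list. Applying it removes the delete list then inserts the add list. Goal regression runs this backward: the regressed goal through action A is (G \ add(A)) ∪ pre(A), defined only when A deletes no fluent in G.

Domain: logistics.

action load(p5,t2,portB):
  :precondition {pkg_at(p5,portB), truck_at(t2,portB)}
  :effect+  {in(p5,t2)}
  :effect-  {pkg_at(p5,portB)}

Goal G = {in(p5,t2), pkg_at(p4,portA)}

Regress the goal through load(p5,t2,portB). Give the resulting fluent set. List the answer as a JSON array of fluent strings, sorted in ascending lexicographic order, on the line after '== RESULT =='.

Compute (G \ add) ∪ pre:
  G ∩ del = {}  (empty — regression defined)
  G \ add = {in(p5,t2), pkg_at(p4,portA)} \ {in(p5,t2)} = {pkg_at(p4,portA)}
  ∪ pre   = {pkg_at(p4,portA)} ∪ {pkg_at(p5,portB), truck_at(t2,portB)}
          = {pkg_at(p4,portA), pkg_at(p5,portB), truck_at(t2,portB)}

== RESULT ==
["pkg_at(p4,portA)", "pkg_at(p5,portB)", "truck_at(t2,portB)"]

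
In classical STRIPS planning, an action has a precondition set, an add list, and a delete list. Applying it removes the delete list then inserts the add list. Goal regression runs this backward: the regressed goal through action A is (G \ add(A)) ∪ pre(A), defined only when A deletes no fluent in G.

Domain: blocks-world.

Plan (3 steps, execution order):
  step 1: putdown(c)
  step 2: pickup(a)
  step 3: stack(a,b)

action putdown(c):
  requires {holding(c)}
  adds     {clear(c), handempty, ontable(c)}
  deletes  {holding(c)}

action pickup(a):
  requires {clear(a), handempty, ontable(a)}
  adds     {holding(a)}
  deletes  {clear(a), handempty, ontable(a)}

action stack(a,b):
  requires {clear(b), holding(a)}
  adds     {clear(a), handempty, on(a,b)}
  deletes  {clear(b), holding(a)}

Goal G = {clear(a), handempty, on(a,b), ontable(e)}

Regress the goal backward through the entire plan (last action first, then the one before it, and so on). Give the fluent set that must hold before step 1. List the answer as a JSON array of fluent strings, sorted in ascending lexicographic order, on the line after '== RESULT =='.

Work backward from the goal:
  through step 3 (stack(a,b)): drop {clear(a), handempty, on(a,b)}, keep {ontable(e)}, require {clear(b), holding(a)}
    → {clear(b), holding(a), ontable(e)}
  through step 2 (pickup(a)): drop {holding(a)}, keep {clear(b), ontable(e)}, require {clear(a), handempty, ontable(a)}
    → {clear(a), clear(b), handempty, ontable(a), ontable(e)}
  through step 1 (putdown(c)): drop {handempty}, keep {clear(a), clear(b), ontable(a), ontable(e)}, require {holding(c)}
    → {clear(a), clear(b), holding(c), ontable(a), ontable(e)}

== RESULT ==
["clear(a)", "clear(b)", "holding(c)", "ontable(a)", "ontable(e)"]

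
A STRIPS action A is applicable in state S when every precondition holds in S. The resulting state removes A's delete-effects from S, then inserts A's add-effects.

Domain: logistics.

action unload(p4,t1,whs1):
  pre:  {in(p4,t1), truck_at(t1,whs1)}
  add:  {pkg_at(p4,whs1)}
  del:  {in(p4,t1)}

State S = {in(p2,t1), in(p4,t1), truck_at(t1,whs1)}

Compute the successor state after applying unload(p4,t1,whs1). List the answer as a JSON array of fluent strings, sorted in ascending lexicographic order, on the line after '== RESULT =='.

Progress:
  pre ⊆ S: {in(p4,t1), truck_at(t1,whs1)} ⊆ S  — applicable
  S \ del = {in(p2,t1), truck_at(t1,whs1)}
  ∪ add   = {in(p2,t1), pkg_at(p4,whs1), truck_at(t1,whs1)}

== RESULT ==
["in(p2,t1)", "pkg_at(p4,whs1)", "truck_at(t1,whs1)"]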